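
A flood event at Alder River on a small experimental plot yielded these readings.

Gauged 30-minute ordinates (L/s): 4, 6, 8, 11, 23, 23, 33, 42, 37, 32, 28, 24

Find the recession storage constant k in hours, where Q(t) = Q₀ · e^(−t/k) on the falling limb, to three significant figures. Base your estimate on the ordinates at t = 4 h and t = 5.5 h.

On the falling limb, Q drops from 37 to 24 L/s between t = 4 h and t = 5.5 h (Δt = 1.5 h).
k = −Δt / ln(Q₂/Q₁) = −1.5 / ln(24/37) = 3.47 h.

k ≈ 3.47 h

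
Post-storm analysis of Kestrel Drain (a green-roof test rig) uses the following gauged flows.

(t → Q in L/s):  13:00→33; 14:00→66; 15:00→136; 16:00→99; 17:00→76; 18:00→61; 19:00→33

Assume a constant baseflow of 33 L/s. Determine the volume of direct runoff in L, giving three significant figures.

V ≈ 9.83 × 10^5 L

Direct-runoff ordinates (Q − Q_b): 0.0, 33.0, 103.0, 66.0, 43.0, 28.0, 0.0 L/s.
ΣQ_DR = 273.0 L/s.
With Δt = 1 h = 3600 s, V = ΣQ_DR · Δt = 273.0 × 3600 = 9.83 × 10^5 L.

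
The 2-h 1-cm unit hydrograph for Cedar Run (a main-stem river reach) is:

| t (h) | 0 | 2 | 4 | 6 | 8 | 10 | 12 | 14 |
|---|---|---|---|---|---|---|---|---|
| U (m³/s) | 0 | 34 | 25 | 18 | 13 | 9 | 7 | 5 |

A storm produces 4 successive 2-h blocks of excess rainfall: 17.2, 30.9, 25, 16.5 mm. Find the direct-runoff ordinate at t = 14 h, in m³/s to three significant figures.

Q ≈ 74.2 m³/s

By discrete convolution, Q_j = Σ (P_i / 10 mm) · U_{j−i}.
At t = 14 h (j=7): Q = (17.2/10)·5 + (30.9/10)·7 + (25/10)·9 + (16.5/10)·13 = 74.2 m³/s.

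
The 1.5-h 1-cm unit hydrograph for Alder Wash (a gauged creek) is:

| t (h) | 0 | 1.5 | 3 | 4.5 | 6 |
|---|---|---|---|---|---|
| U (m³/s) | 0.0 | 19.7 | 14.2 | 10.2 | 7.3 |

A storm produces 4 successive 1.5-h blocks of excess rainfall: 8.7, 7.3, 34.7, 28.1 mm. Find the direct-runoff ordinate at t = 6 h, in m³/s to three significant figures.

By discrete convolution, Q_j = Σ (P_i / 10 mm) · U_{j−i}.
At t = 6 h (j=4): Q = (8.7/10)·7.3 + (7.3/10)·10.2 + (34.7/10)·14.2 + (28.1/10)·19.7 = 118 m³/s.

Q ≈ 118 m³/s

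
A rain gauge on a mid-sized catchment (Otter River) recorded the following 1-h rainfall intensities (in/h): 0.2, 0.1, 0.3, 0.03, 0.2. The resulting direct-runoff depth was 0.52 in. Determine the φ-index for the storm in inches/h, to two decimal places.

Only the 4 blocks with intensity above φ contribute runoff: 0.2, 0.1, 0.3, 0.2 in/h.
Σ(I−φ)·Δt = d  ⇒  (0.2+0.1+0.3+0.2 − 4φ)·1 = 0.52
φ = (0.8000 − 0.52/1) / 4 = 0.07 in/h.

φ ≈ 0.07 in/h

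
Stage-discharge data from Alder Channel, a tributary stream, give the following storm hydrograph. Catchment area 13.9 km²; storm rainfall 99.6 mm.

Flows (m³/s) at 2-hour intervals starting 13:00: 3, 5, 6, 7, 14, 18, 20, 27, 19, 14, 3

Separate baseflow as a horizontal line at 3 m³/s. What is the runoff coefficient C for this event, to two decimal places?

ΣQ_DR = 103.0 m³/s; V = ΣQ_DR·Δt = 7.416 × 10^5 m³.
Runoff depth d = V / A = 53.35 mm.
C = d / P = 53.35 / 99.6 = 0.54.

C ≈ 0.54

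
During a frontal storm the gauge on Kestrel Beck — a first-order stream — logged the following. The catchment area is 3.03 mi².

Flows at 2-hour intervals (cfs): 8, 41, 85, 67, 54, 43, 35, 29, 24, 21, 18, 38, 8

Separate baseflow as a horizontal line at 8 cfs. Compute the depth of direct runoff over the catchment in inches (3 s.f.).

Direct runoff: 0.0, 33.0, 77.0, 59.0, 46.0, 35.0, 27.0, 21.0, 16.0, 13.0, 10.0, 30.0, 0.0 cfs; ΣQ_DR = 367.0 cfs.
V = ΣQ_DR · Δt = 367.0 × 7200 s = 2.642 × 10^6 ft³.
Over A = 3.03 mi², depth = V / A = 0.375 in.

d ≈ 0.375 in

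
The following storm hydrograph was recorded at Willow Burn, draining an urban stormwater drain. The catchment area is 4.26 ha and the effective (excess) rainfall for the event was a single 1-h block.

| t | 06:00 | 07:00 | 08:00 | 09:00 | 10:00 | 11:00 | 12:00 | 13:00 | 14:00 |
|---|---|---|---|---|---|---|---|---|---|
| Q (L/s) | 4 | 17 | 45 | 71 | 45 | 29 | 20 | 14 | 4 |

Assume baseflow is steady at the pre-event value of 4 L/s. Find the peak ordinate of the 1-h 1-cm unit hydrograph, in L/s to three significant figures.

Direct runoff: 0.0, 13.0, 41.0, 67.0, 41.0, 25.0, 16.0, 10.0, 0.0 L/s; ΣQ_DR = 213.0 L/s, peak = 67.0 L/s.
Runoff depth d = ΣQ_DR·Δt / A = 213.0 × 3600 / (4.26 ha) = 18.00 mm.
The 1-cm UH is the DRH scaled by (10 mm)/d, so U_p = 67.0 × 10/18.00 = 37.2 L/s.

U_p ≈ 37.2 L/s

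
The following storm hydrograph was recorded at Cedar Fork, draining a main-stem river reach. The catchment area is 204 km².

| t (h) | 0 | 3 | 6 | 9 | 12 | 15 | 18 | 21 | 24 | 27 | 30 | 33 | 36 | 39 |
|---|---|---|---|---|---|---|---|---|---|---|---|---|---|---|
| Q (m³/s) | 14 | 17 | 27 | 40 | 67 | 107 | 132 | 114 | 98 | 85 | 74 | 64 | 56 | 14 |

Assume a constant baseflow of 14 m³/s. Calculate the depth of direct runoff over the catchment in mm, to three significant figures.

d ≈ 37.7 mm

Direct runoff: 0.0, 3.0, 13.0, 26.0, 53.0, 93.0, 118.0, 100.0, 84.0, 71.0, 60.0, 50.0, 42.0, 0.0 m³/s; ΣQ_DR = 713.0 m³/s.
V = ΣQ_DR · Δt = 713.0 × 10800 s = 7.700 × 10^6 m³.
Over A = 204 km², depth = V / A = 37.7 mm.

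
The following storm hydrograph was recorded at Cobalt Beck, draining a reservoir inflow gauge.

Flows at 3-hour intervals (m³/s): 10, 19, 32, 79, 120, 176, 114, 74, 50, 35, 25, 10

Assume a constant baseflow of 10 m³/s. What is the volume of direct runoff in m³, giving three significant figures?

V ≈ 6.74 × 10^6 m³

Direct-runoff ordinates (Q − Q_b): 0.0, 9.0, 22.0, 69.0, 110.0, 166.0, 104.0, 64.0, 40.0, 25.0, 15.0, 0.0 m³/s.
ΣQ_DR = 624.0 m³/s.
With Δt = 3 h = 10800 s, V = ΣQ_DR · Δt = 624.0 × 10800 = 6.74 × 10^6 m³.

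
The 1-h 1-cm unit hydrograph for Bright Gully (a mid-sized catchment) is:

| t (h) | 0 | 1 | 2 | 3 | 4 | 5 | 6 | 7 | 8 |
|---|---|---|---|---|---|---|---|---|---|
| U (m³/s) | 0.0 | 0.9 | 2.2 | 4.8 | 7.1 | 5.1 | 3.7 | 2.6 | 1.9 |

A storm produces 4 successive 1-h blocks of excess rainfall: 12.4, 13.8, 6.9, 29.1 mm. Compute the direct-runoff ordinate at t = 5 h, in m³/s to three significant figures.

By discrete convolution, Q_j = Σ (P_i / 10 mm) · U_{j−i}.
At t = 5 h (j=5): Q = (12.4/10)·5.1 + (13.8/10)·7.1 + (6.9/10)·4.8 + (29.1/10)·2.2 = 25.8 m³/s.

Q ≈ 25.8 m³/s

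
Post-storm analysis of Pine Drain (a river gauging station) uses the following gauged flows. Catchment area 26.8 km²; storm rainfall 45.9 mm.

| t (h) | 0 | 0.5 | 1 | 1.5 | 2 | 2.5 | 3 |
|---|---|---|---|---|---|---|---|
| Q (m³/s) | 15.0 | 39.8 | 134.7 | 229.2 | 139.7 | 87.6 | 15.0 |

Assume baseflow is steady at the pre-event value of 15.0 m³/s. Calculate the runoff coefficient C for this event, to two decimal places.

ΣQ_DR = 556.0 m³/s; V = ΣQ_DR·Δt = 1.001 × 10^6 m³.
Runoff depth d = V / A = 37.34 mm.
C = d / P = 37.34 / 45.9 = 0.81.

C ≈ 0.81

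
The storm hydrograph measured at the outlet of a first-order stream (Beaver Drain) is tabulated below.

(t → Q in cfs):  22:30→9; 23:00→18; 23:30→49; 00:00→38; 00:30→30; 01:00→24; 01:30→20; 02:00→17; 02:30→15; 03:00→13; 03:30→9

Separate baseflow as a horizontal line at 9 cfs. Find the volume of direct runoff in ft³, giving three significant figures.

Direct-runoff ordinates (Q − Q_b): 0.0, 9.0, 40.0, 29.0, 21.0, 15.0, 11.0, 8.0, 6.0, 4.0, 0.0 cfs.
ΣQ_DR = 143.0 cfs.
With Δt = 0.5 h = 1800 s, V = ΣQ_DR · Δt = 143.0 × 1800 = 2.57 × 10^5 ft³.

V ≈ 2.57 × 10^5 ft³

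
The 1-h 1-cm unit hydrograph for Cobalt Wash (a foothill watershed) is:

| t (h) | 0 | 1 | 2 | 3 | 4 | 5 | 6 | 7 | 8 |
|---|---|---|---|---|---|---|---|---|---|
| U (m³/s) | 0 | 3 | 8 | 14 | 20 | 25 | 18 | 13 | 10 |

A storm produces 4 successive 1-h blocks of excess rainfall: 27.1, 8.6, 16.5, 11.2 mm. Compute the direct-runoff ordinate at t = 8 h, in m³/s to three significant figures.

By discrete convolution, Q_j = Σ (P_i / 10 mm) · U_{j−i}.
At t = 8 h (j=8): Q = (27.1/10)·10 + (8.6/10)·13 + (16.5/10)·18 + (11.2/10)·25 = 96.0 m³/s.

Q ≈ 96.0 m³/s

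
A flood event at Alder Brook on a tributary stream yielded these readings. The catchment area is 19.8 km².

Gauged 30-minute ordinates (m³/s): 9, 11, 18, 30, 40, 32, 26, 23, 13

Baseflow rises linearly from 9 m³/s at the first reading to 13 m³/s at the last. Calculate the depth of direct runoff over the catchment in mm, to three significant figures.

Direct runoff: 0.00, 1.50, 8.00, 19.50, 29.00, 20.50, 14.00, 10.50, 0.00 m³/s; ΣQ_DR = 103.0 m³/s.
V = ΣQ_DR · Δt = 103.0 × 1800 s = 1.854 × 10^5 m³.
Over A = 19.8 km², depth = V / A = 9.36 mm.

d ≈ 9.36 mm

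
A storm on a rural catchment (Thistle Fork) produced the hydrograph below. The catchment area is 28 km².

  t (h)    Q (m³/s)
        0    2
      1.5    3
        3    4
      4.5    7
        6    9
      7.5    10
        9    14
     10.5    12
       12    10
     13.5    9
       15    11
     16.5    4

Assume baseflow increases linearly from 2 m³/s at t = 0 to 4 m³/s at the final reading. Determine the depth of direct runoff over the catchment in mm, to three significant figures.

d ≈ 11.4 mm

Direct runoff: 0.00, 0.82, 1.64, 4.45, 6.27, 7.09, 10.91, 8.73, 6.55, 5.36, 7.18, 0.00 m³/s; ΣQ_DR = 59.00 m³/s.
V = ΣQ_DR · Δt = 59.00 × 5400 s = 3.186 × 10^5 m³.
Over A = 28 km², depth = V / A = 11.4 mm.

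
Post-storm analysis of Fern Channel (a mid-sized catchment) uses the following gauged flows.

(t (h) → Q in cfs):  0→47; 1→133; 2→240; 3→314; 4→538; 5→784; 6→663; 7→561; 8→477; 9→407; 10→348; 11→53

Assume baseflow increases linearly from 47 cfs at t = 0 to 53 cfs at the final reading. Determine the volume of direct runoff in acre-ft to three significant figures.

Direct-runoff ordinates (Q − Q_b): 0.00, 85.45, 191.91, 265.36, 488.82, 734.27, 612.73, 510.18, 425.64, 355.09, 295.55, 0.00 cfs.
ΣQ_DR = 3965 cfs.
With Δt = 1 h = 3600 s, V = ΣQ_DR · Δt = 3965 × 3600 = 1.43 × 10^7 ft³ = 328 acre-ft.

V ≈ 328 acre-ft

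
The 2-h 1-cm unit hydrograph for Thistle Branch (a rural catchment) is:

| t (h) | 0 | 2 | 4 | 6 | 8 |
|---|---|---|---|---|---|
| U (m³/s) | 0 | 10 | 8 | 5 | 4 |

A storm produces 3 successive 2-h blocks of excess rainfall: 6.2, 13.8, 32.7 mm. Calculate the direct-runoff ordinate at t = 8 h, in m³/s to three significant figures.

Q ≈ 35.5 m³/s

By discrete convolution, Q_j = Σ (P_i / 10 mm) · U_{j−i}.
At t = 8 h (j=4): Q = (6.2/10)·4 + (13.8/10)·5 + (32.7/10)·8 = 35.5 m³/s.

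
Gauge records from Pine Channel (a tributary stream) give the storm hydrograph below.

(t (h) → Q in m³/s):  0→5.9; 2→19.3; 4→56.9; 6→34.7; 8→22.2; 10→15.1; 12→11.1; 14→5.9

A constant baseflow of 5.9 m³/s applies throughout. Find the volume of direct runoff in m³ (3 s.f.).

Direct-runoff ordinates (Q − Q_b): 0.0, 13.4, 51.0, 28.8, 16.3, 9.2, 5.2, 0.0 m³/s.
ΣQ_DR = 123.9 m³/s.
With Δt = 2 h = 7200 s, V = ΣQ_DR · Δt = 123.9 × 7200 = 8.92 × 10^5 m³.

V ≈ 8.92 × 10^5 m³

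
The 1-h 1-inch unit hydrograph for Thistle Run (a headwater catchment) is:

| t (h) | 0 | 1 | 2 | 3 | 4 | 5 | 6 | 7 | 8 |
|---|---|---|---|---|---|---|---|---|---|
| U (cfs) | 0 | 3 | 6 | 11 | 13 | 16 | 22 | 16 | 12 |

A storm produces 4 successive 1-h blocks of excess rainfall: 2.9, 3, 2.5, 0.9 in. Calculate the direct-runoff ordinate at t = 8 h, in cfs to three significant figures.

Q ≈ 152 cfs

By discrete convolution, Q_j = Σ (P_i / 1 in) · U_{j−i}.
At t = 8 h (j=8): Q = (2.9/1)·12 + (3/1)·16 + (2.5/1)·22 + (0.9/1)·16 = 152 cfs.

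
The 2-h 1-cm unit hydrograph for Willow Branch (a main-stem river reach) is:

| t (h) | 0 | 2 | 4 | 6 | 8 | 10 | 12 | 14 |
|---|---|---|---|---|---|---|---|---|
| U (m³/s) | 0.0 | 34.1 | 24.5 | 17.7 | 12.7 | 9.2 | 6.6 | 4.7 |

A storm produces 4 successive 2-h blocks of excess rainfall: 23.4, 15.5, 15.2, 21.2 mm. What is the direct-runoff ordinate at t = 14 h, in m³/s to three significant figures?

Q ≈ 62.1 m³/s

By discrete convolution, Q_j = Σ (P_i / 10 mm) · U_{j−i}.
At t = 14 h (j=7): Q = (23.4/10)·4.7 + (15.5/10)·6.6 + (15.2/10)·9.2 + (21.2/10)·12.7 = 62.1 m³/s.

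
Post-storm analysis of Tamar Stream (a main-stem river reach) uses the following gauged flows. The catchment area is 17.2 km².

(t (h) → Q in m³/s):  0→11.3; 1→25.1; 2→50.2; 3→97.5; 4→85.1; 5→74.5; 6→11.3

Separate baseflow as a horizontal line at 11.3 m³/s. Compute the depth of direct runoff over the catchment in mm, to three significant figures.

Direct runoff: 0.0, 13.8, 38.9, 86.2, 73.8, 63.2, 0.0 m³/s; ΣQ_DR = 275.9 m³/s.
V = ΣQ_DR · Δt = 275.9 × 3600 s = 9.932 × 10^5 m³.
Over A = 17.2 km², depth = V / A = 57.7 mm.

d ≈ 57.7 mm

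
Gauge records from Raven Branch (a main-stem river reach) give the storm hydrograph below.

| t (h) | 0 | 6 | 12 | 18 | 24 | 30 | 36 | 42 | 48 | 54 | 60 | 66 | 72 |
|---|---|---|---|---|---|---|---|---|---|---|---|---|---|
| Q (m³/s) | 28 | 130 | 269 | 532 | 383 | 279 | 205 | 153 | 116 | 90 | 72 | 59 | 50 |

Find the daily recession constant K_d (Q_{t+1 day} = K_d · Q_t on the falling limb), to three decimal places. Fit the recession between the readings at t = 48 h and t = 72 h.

K_d ≈ 0.431

Between t = 48 h and t = 72 h the flow falls from 116 to 50 m³/s over 4×6 h = 24 h.
Per-interval ratio K = (50/116)^(1/4) = 0.8103; K_d = K^(24/6) = 0.431.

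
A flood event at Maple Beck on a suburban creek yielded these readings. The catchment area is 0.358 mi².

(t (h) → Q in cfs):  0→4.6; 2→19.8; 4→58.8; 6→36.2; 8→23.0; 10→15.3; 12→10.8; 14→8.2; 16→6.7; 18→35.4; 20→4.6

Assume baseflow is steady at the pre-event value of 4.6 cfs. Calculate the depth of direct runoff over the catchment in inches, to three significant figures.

Direct runoff: 0.0, 15.2, 54.2, 31.6, 18.4, 10.7, 6.2, 3.6, 2.1, 30.8, 0.0 cfs; ΣQ_DR = 172.8 cfs.
V = ΣQ_DR · Δt = 172.8 × 7200 s = 1.244 × 10^6 ft³.
Over A = 0.358 mi², depth = V / A = 1.50 in.

d ≈ 1.50 in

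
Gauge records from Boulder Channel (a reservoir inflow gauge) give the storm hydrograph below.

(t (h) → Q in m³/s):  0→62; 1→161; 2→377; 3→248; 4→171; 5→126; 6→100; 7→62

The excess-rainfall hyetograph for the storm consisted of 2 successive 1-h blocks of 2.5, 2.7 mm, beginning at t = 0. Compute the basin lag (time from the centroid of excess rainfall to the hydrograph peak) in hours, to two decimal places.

t_L ≈ 0.98 h

Centroid of excess rainfall: t_c = Σ P_i·t̄_i / ΣP_i = 1.0192 h (block centres at 0.5, 1.5 h).
Hydrograph peak occurs at t = 2 h, so basin lag t_L = 2 − 1.0192 = 0.98 h.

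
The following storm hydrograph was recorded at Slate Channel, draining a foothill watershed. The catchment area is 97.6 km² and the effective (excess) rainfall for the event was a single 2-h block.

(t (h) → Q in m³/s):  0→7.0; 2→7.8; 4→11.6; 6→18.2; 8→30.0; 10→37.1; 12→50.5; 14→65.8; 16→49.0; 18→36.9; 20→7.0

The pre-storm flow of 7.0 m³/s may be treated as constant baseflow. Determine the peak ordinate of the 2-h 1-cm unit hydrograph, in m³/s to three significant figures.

Direct runoff: 0.0, 0.8, 4.6, 11.2, 23.0, 30.1, 43.5, 58.8, 42.0, 29.9, 0.0 m³/s; ΣQ_DR = 243.9 m³/s, peak = 58.8 m³/s.
Runoff depth d = ΣQ_DR·Δt / A = 243.9 × 7200 / (97.6 km²) = 17.99 mm.
The 1-cm UH is the DRH scaled by (10 mm)/d, so U_p = 58.8 × 10/17.99 = 32.7 m³/s.

U_p ≈ 32.7 m³/s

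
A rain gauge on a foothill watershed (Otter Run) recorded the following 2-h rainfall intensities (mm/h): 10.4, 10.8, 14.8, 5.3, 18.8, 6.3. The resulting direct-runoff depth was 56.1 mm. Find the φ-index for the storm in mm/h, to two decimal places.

φ ≈ 6.69 mm/h

Only the 4 blocks with intensity above φ contribute runoff: 10.4, 10.8, 14.8, 18.8 mm/h.
Σ(I−φ)·Δt = d  ⇒  (10.4+10.8+14.8+18.8 − 4φ)·2 = 56.1
φ = (54.80 − 56.1/2) / 4 = 6.69 mm/h.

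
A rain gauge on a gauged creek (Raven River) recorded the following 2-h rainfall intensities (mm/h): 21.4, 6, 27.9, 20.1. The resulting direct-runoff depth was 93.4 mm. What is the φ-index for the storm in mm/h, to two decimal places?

Only the 3 blocks with intensity above φ contribute runoff: 21.4, 27.9, 20.1 mm/h.
Σ(I−φ)·Δt = d  ⇒  (21.4+27.9+20.1 − 3φ)·2 = 93.4
φ = (69.40 − 93.4/2) / 3 = 7.57 mm/h.

φ ≈ 7.57 mm/h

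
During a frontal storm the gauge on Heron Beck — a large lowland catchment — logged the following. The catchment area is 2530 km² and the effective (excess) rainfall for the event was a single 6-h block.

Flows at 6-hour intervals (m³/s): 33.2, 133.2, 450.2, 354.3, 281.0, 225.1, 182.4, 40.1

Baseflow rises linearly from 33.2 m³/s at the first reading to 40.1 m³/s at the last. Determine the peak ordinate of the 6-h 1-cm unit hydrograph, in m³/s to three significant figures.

U_p ≈ 346 m³/s

Direct runoff: 0.00, 99.01, 415.03, 318.14, 243.86, 186.97, 143.29, 0.00 m³/s; ΣQ_DR = 1406 m³/s, peak = 415.03 m³/s.
Runoff depth d = ΣQ_DR·Δt / A = 1406 × 21600 / (2530 km²) = 12.01 mm.
The 1-cm UH is the DRH scaled by (10 mm)/d, so U_p = 415.03 × 10/12.01 = 346 m³/s.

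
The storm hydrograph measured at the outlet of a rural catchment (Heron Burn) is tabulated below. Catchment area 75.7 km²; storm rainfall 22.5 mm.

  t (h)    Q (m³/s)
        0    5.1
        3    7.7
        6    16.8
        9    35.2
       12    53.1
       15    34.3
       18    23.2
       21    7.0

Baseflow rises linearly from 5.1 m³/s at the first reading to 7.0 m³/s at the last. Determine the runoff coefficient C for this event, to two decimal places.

ΣQ_DR = 134.0 m³/s; V = ΣQ_DR·Δt = 1.447 × 10^6 m³.
Runoff depth d = V / A = 19.12 mm.
C = d / P = 19.12 / 22.5 = 0.85.

C ≈ 0.85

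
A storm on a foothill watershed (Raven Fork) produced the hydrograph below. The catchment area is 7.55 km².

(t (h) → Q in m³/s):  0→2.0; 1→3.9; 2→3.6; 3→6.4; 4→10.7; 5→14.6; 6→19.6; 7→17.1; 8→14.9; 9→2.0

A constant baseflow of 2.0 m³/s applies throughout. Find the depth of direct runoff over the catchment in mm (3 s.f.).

Direct runoff: 0.0, 1.9, 1.6, 4.4, 8.7, 12.6, 17.6, 15.1, 12.9, 0.0 m³/s; ΣQ_DR = 74.80 m³/s.
V = ΣQ_DR · Δt = 74.80 × 3600 s = 2.693 × 10^5 m³.
Over A = 7.55 km², depth = V / A = 35.7 mm.

d ≈ 35.7 mm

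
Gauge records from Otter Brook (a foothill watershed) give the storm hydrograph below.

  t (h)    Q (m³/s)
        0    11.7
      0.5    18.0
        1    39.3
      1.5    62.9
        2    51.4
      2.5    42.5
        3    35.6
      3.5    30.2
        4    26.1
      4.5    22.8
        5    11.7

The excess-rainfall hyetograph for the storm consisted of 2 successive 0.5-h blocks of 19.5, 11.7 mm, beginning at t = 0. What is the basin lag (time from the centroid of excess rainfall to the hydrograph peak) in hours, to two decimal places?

t_L ≈ 1.06 h

Centroid of excess rainfall: t_c = Σ P_i·t̄_i / ΣP_i = 0.4375 h (block centres at 0.25, 0.75 h).
Hydrograph peak occurs at t = 1.5 h, so basin lag t_L = 1.5 − 0.4375 = 1.06 h.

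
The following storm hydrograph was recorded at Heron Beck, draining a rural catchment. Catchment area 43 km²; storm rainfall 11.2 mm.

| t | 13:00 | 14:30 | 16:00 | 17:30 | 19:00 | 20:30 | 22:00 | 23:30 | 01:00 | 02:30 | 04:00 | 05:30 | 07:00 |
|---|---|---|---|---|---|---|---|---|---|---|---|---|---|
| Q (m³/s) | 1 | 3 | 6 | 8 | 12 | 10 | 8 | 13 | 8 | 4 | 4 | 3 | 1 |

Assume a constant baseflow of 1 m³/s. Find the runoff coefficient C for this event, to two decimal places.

C ≈ 0.76

ΣQ_DR = 68.00 m³/s; V = ΣQ_DR·Δt = 3.672 × 10^5 m³.
Runoff depth d = V / A = 8.540 mm.
C = d / P = 8.540 / 11.2 = 0.76.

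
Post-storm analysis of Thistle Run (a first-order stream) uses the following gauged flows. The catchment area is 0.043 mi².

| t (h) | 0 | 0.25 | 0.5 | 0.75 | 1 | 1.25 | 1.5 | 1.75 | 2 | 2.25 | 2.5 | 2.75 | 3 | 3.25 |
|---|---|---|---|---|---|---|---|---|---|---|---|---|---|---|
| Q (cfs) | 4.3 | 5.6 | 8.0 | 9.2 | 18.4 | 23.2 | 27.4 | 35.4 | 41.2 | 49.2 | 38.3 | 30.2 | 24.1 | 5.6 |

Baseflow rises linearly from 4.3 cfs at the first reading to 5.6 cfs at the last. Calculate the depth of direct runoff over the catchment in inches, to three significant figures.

d ≈ 2.26 in

Direct runoff: 0.00, 1.20, 3.50, 4.60, 13.70, 18.40, 22.50, 30.40, 36.10, 44.00, 33.00, 24.80, 18.60, 0.00 cfs; ΣQ_DR = 250.8 cfs.
V = ΣQ_DR · Δt = 250.8 × 900 s = 2.257 × 10^5 ft³.
Over A = 0.043 mi², depth = V / A = 2.26 in.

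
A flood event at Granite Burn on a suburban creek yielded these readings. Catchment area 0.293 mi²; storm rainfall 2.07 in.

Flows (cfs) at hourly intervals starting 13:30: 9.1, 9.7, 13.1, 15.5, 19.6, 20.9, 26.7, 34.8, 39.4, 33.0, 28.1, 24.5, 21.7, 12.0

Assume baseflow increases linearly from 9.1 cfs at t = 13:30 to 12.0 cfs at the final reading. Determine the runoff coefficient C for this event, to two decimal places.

ΣQ_DR = 160.4 cfs; V = ΣQ_DR·Δt = 5.774 × 10^5 ft³.
Runoff depth d = V / A = 0.8483 in.
C = d / P = 0.8483 / 2.07 = 0.41.

C ≈ 0.41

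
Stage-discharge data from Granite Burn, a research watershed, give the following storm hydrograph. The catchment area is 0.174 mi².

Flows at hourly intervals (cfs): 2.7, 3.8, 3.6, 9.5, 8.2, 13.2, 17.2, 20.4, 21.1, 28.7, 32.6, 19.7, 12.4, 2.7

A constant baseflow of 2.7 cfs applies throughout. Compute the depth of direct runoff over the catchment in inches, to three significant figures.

Direct runoff: 0.0, 1.1, 0.9, 6.8, 5.5, 10.5, 14.5, 17.7, 18.4, 26.0, 29.9, 17.0, 9.7, 0.0 cfs; ΣQ_DR = 158.0 cfs.
V = ΣQ_DR · Δt = 158.0 × 3600 s = 5.688 × 10^5 ft³.
Over A = 0.174 mi², depth = V / A = 1.41 in.

d ≈ 1.41 in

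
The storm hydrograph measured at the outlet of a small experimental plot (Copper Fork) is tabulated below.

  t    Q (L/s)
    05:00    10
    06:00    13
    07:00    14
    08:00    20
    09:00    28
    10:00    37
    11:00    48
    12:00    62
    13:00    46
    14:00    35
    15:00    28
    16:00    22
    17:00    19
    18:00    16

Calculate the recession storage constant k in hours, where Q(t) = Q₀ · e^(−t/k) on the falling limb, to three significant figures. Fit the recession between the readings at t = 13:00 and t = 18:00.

On the falling limb, Q drops from 46 to 16 L/s between t = 13:00 and t = 18:00 (Δt = 5 h).
k = −Δt / ln(Q₂/Q₁) = −5 / ln(16/46) = 4.73 h.

k ≈ 4.73 h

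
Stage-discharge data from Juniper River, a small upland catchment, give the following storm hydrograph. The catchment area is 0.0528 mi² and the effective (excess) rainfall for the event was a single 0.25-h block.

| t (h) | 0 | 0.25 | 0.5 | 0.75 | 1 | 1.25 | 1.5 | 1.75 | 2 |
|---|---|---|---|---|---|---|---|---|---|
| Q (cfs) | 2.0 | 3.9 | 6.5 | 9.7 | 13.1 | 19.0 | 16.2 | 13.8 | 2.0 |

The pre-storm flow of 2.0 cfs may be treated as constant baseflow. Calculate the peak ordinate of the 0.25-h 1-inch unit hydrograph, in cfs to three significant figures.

U_p ≈ 34.0 cfs

Direct runoff: 0.0, 1.9, 4.5, 7.7, 11.1, 17.0, 14.2, 11.8, 0.0 cfs; ΣQ_DR = 68.20 cfs, peak = 17.0 cfs.
Runoff depth d = ΣQ_DR·Δt / A = 68.20 × 900 / (0.0528 mi²) = 0.5004 in.
The 1-inch UH is the DRH scaled by (1 in)/d, so U_p = 17.0 × 1/0.5004 = 34.0 cfs.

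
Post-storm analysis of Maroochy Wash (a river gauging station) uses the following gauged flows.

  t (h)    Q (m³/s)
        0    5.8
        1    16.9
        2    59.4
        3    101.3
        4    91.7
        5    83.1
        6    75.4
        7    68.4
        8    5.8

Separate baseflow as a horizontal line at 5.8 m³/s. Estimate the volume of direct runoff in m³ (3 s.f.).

V ≈ 1.64 × 10^6 m³

Direct-runoff ordinates (Q − Q_b): 0.0, 11.1, 53.6, 95.5, 85.9, 77.3, 69.6, 62.6, 0.0 m³/s.
ΣQ_DR = 455.6 m³/s.
With Δt = 1 h = 3600 s, V = ΣQ_DR · Δt = 455.6 × 3600 = 1.64 × 10^6 m³.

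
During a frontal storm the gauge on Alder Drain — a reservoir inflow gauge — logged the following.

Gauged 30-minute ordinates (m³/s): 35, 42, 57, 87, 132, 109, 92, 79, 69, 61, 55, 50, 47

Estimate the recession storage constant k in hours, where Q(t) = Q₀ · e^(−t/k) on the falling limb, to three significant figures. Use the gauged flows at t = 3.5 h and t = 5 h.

k ≈ 4.14 h

On the falling limb, Q drops from 79 to 55 m³/s between t = 3.5 h and t = 5 h (Δt = 1.5 h).
k = −Δt / ln(Q₂/Q₁) = −1.5 / ln(55/79) = 4.14 h.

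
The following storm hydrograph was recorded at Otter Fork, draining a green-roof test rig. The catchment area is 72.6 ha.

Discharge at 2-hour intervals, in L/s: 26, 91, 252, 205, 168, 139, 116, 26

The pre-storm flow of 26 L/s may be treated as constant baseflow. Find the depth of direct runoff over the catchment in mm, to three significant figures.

d ≈ 8.08 mm

Direct runoff: 0.0, 65.0, 226.0, 179.0, 142.0, 113.0, 90.0, 0.0 L/s; ΣQ_DR = 815.0 L/s.
V = ΣQ_DR · Δt = 815.0 × 7200 s = 5.868 × 10^6 L.
Over A = 72.6 ha, depth = V / A = 8.08 mm.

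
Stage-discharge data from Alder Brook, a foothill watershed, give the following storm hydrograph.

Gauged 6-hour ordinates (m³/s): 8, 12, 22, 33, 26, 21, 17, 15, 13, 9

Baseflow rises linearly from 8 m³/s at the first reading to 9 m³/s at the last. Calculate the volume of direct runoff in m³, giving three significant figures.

V ≈ 1.97 × 10^6 m³

Direct-runoff ordinates (Q − Q_b): 0.00, 3.89, 13.78, 24.67, 17.56, 12.44, 8.33, 6.22, 4.11, 0.00 m³/s.
ΣQ_DR = 91.00 m³/s.
With Δt = 6 h = 21600 s, V = ΣQ_DR · Δt = 91.00 × 21600 = 1.97 × 10^6 m³.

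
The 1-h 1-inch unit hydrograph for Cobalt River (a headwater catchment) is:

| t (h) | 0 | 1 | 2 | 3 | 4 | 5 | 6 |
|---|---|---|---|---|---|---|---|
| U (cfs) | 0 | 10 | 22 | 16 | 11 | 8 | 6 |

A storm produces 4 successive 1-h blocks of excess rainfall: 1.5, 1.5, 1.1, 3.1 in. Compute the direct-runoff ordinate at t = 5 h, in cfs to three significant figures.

Q ≈ 114 cfs

By discrete convolution, Q_j = Σ (P_i / 1 in) · U_{j−i}.
At t = 5 h (j=5): Q = (1.5/1)·8 + (1.5/1)·11 + (1.1/1)·16 + (3.1/1)·22 = 114 cfs.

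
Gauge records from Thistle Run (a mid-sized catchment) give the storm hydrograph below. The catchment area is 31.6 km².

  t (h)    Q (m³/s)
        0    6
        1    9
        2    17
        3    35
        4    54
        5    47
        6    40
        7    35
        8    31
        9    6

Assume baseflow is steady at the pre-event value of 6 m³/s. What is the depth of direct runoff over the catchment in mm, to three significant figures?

d ≈ 25.1 mm

Direct runoff: 0.0, 3.0, 11.0, 29.0, 48.0, 41.0, 34.0, 29.0, 25.0, 0.0 m³/s; ΣQ_DR = 220.0 m³/s.
V = ΣQ_DR · Δt = 220.0 × 3600 s = 7.920 × 10^5 m³.
Over A = 31.6 km², depth = V / A = 25.1 mm.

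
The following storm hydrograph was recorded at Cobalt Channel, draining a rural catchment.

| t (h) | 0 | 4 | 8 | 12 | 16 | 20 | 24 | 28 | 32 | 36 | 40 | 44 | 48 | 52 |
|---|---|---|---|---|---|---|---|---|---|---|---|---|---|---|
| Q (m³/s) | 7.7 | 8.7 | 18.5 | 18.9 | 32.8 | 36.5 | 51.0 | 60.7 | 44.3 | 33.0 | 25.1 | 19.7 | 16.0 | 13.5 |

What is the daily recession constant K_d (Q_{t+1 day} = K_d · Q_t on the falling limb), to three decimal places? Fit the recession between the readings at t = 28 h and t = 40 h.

K_d ≈ 0.171

Between t = 28 h and t = 40 h the flow falls from 60.7 to 25.1 m³/s over 3×4 h = 12 h.
Per-interval ratio K = (25.1/60.7)^(1/3) = 0.7450; K_d = K^(24/4) = 0.171.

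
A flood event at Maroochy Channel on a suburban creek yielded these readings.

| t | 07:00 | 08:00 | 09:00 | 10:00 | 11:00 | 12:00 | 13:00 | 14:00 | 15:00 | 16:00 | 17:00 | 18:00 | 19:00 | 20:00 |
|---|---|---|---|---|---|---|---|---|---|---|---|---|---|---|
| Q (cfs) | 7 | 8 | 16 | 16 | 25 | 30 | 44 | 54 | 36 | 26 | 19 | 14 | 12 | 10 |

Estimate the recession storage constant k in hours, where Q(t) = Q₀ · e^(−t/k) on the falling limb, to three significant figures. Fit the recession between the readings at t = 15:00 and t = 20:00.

On the falling limb, Q drops from 36 to 10 cfs between t = 15:00 and t = 20:00 (Δt = 5 h).
k = −Δt / ln(Q₂/Q₁) = −5 / ln(10/36) = 3.90 h.

k ≈ 3.90 h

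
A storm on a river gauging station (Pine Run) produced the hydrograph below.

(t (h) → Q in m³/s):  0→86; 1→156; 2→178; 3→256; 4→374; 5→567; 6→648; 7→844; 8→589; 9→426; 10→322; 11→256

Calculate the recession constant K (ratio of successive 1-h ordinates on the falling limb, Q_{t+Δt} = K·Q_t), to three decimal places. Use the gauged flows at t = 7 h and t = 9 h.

K ≈ 0.710

Using the recession-limb readings at t = 7 h and t = 9 h: Q falls from 844 to 426 m³/s over 2 intervals.
K = (Q₂/Q₁)^(1/2) = (426/844)^(1/2) = 0.710.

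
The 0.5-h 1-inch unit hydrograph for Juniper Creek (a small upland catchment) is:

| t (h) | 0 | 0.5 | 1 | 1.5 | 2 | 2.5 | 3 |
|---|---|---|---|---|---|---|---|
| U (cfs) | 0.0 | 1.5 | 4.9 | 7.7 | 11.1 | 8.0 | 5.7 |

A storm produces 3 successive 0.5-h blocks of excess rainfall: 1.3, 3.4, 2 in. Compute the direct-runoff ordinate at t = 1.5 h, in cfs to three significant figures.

Q ≈ 29.7 cfs

By discrete convolution, Q_j = Σ (P_i / 1 in) · U_{j−i}.
At t = 1.5 h (j=3): Q = (1.3/1)·7.7 + (3.4/1)·4.9 + (2/1)·1.5 = 29.7 cfs.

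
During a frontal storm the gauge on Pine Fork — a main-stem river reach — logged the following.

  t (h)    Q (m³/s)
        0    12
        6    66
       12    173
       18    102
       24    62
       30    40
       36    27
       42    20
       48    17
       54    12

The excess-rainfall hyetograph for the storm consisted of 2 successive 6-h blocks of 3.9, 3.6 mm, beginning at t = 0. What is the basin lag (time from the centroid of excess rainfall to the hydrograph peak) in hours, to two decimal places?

Centroid of excess rainfall: t_c = Σ P_i·t̄_i / ΣP_i = 5.8800 h (block centres at 3, 9 h).
Hydrograph peak occurs at t = 12 h, so basin lag t_L = 12 − 5.8800 = 6.12 h.

t_L ≈ 6.12 h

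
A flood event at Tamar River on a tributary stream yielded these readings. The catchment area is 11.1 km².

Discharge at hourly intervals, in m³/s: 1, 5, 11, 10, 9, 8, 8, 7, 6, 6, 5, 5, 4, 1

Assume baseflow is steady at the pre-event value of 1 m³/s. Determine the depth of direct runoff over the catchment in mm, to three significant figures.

Direct runoff: 0.0, 4.0, 10.0, 9.0, 8.0, 7.0, 7.0, 6.0, 5.0, 5.0, 4.0, 4.0, 3.0, 0.0 m³/s; ΣQ_DR = 72.00 m³/s.
V = ΣQ_DR · Δt = 72.00 × 3600 s = 2.592 × 10^5 m³.
Over A = 11.1 km², depth = V / A = 23.4 mm.

d ≈ 23.4 mm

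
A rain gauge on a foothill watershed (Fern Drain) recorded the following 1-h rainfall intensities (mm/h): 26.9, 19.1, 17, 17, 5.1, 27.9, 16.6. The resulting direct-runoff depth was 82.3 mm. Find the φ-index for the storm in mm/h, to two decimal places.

Only the 6 blocks with intensity above φ contribute runoff: 26.9, 19.1, 17, 17, 27.9, 16.6 mm/h.
Σ(I−φ)·Δt = d  ⇒  (26.9+19.1+17+17+27.9+16.6 − 6φ)·1 = 82.3
φ = (124.5 − 82.3/1) / 6 = 7.03 mm/h.

φ ≈ 7.03 mm/h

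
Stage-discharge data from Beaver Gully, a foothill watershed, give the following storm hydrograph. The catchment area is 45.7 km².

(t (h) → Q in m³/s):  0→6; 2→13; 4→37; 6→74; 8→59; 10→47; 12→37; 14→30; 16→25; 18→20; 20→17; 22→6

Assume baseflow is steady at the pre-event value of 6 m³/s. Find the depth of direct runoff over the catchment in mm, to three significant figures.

d ≈ 47.1 mm

Direct runoff: 0.0, 7.0, 31.0, 68.0, 53.0, 41.0, 31.0, 24.0, 19.0, 14.0, 11.0, 0.0 m³/s; ΣQ_DR = 299.0 m³/s.
V = ΣQ_DR · Δt = 299.0 × 7200 s = 2.153 × 10^6 m³.
Over A = 45.7 km², depth = V / A = 47.1 mm.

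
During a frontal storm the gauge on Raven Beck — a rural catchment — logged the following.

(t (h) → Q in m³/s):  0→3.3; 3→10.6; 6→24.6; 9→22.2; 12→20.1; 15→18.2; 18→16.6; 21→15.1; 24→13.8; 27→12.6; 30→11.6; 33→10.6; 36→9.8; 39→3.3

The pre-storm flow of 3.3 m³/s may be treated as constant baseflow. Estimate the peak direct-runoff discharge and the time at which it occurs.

Q_p = 21.3 m³/s at t = 6 h

Subtracting baseflow gives direct-runoff ordinates: 0.0, 7.3, 21.3, 18.9, 16.8, 14.9, 13.3, 11.8, 10.5, 9.3, 8.3, 7.3, 6.5, 0.0 m³/s.
The maximum is 21.3 m³/s, occurring at the reading for t = 6 h.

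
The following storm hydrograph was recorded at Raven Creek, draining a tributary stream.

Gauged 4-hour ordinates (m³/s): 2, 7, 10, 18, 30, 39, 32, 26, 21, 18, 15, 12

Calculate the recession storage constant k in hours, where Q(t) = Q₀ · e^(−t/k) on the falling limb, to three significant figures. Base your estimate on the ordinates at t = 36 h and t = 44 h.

k ≈ 19.7 h

On the falling limb, Q drops from 18 to 12 m³/s between t = 36 h and t = 44 h (Δt = 8 h).
k = −Δt / ln(Q₂/Q₁) = −8 / ln(12/18) = 19.7 h.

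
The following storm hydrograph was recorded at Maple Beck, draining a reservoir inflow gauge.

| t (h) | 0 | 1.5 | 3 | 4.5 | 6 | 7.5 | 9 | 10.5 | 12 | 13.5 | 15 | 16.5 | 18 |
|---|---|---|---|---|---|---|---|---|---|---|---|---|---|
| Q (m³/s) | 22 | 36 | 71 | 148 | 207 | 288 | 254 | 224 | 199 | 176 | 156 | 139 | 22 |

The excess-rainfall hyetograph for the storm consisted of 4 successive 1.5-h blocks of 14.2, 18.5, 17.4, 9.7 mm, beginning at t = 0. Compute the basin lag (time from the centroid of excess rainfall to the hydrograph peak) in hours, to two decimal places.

Centroid of excess rainfall: t_c = Σ P_i·t̄_i / ΣP_i = 2.8169 h (block centres at 0.75, 2.25, 3.75, 5.25 h).
Hydrograph peak occurs at t = 7.5 h, so basin lag t_L = 7.5 − 2.8169 = 4.68 h.

t_L ≈ 4.68 h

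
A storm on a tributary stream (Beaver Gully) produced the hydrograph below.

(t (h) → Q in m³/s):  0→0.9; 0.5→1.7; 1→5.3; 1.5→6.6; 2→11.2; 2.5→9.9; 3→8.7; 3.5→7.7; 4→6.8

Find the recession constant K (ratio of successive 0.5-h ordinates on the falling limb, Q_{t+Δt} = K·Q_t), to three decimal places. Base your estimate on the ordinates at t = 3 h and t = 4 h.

K ≈ 0.884

Using the recession-limb readings at t = 3 h and t = 4 h: Q falls from 8.7 to 6.8 m³/s over 2 intervals.
K = (Q₂/Q₁)^(1/2) = (6.8/8.7)^(1/2) = 0.884.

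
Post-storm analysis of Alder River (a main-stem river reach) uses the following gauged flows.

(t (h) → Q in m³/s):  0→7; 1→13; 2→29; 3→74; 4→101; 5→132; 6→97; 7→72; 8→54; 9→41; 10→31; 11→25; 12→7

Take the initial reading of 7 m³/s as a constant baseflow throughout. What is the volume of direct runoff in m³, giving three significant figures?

V ≈ 2.13 × 10^6 m³

Direct-runoff ordinates (Q − Q_b): 0.0, 6.0, 22.0, 67.0, 94.0, 125.0, 90.0, 65.0, 47.0, 34.0, 24.0, 18.0, 0.0 m³/s.
ΣQ_DR = 592.0 m³/s.
With Δt = 1 h = 3600 s, V = ΣQ_DR · Δt = 592.0 × 3600 = 2.13 × 10^6 m³.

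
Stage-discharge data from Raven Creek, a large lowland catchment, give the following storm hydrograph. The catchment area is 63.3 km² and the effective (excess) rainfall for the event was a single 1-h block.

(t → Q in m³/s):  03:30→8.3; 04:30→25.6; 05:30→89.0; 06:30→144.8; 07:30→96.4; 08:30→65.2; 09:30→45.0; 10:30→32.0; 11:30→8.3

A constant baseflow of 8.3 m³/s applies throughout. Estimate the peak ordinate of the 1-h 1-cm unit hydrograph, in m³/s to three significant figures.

U_p ≈ 54.6 m³/s

Direct runoff: 0.0, 17.3, 80.7, 136.5, 88.1, 56.9, 36.7, 23.7, 0.0 m³/s; ΣQ_DR = 439.9 m³/s, peak = 136.5 m³/s.
Runoff depth d = ΣQ_DR·Δt / A = 439.9 × 3600 / (63.3 km²) = 25.02 mm.
The 1-cm UH is the DRH scaled by (10 mm)/d, so U_p = 136.5 × 10/25.02 = 54.6 m³/s.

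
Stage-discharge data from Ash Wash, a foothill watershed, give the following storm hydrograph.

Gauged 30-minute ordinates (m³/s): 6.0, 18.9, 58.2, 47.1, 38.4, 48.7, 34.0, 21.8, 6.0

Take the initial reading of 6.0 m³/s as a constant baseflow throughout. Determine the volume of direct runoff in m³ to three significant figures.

V ≈ 4.05 × 10^5 m³

Direct-runoff ordinates (Q − Q_b): 0.0, 12.9, 52.2, 41.1, 32.4, 42.7, 28.0, 15.8, 0.0 m³/s.
ΣQ_DR = 225.1 m³/s.
With Δt = 0.5 h = 1800 s, V = ΣQ_DR · Δt = 225.1 × 1800 = 4.05 × 10^5 m³.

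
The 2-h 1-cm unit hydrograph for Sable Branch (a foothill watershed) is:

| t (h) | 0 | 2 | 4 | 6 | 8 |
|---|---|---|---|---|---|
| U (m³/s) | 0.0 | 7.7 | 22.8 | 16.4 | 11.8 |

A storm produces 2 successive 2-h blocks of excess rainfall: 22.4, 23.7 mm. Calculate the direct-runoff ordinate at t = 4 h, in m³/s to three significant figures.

By discrete convolution, Q_j = Σ (P_i / 10 mm) · U_{j−i}.
At t = 4 h (j=2): Q = (22.4/10)·22.8 + (23.7/10)·7.7 = 69.3 m³/s.

Q ≈ 69.3 m³/s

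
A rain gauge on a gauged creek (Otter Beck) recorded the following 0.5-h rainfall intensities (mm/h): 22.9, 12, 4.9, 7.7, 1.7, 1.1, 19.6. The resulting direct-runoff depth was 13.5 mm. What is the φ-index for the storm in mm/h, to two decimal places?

φ ≈ 9.17 mm/h

Only the 3 blocks with intensity above φ contribute runoff: 22.9, 12, 19.6 mm/h.
Σ(I−φ)·Δt = d  ⇒  (22.9+12+19.6 − 3φ)·0.5 = 13.5
φ = (54.50 − 13.5/0.5) / 3 = 9.17 mm/h.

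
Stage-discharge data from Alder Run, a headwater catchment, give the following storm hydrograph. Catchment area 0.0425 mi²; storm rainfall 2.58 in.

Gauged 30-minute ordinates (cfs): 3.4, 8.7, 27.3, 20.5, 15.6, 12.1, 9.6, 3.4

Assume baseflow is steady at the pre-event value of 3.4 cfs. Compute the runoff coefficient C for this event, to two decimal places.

C ≈ 0.52

ΣQ_DR = 73.40 cfs; V = ΣQ_DR·Δt = 1.321 × 10^5 ft³.
Runoff depth d = V / A = 1.338 in.
C = d / P = 1.338 / 2.58 = 0.52.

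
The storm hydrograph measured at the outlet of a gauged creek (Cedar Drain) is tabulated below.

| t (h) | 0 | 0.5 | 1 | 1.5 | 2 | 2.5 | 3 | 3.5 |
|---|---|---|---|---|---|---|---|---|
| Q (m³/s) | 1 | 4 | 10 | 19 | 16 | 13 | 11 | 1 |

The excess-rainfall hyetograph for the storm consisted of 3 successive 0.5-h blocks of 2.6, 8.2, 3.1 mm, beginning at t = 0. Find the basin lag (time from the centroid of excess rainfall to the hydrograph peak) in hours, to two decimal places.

Centroid of excess rainfall: t_c = Σ P_i·t̄_i / ΣP_i = 0.7680 h (block centres at 0.25, 0.75, 1.25 h).
Hydrograph peak occurs at t = 1.5 h, so basin lag t_L = 1.5 − 0.7680 = 0.73 h.

t_L ≈ 0.73 h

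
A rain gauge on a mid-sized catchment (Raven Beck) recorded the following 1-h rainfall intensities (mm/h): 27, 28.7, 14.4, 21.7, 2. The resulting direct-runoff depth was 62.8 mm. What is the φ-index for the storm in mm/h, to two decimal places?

Only the 4 blocks with intensity above φ contribute runoff: 27, 28.7, 14.4, 21.7 mm/h.
Σ(I−φ)·Δt = d  ⇒  (27+28.7+14.4+21.7 − 4φ)·1 = 62.8
φ = (91.80 − 62.8/1) / 4 = 7.25 mm/h.

φ ≈ 7.25 mm/h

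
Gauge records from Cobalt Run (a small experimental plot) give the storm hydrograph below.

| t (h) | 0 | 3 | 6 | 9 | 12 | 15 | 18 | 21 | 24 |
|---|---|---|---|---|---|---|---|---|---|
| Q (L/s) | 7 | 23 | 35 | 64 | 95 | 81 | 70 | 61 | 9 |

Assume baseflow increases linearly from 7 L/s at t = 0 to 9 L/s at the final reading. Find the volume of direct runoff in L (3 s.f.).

Direct-runoff ordinates (Q − Q_b): 0.00, 15.75, 27.50, 56.25, 87.00, 72.75, 61.50, 52.25, 0.00 L/s.
ΣQ_DR = 373.0 L/s.
With Δt = 3 h = 10800 s, V = ΣQ_DR · Δt = 373.0 × 10800 = 4.03 × 10^6 L.

V ≈ 4.03 × 10^6 L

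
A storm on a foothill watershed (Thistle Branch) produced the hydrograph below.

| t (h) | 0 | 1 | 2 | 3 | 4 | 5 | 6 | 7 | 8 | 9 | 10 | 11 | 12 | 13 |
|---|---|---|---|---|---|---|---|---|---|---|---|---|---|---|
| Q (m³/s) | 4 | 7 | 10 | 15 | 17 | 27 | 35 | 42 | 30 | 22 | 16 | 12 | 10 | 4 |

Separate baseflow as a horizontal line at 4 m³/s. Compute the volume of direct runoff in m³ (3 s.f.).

V ≈ 7.02 × 10^5 m³

Direct-runoff ordinates (Q − Q_b): 0.0, 3.0, 6.0, 11.0, 13.0, 23.0, 31.0, 38.0, 26.0, 18.0, 12.0, 8.0, 6.0, 0.0 m³/s.
ΣQ_DR = 195.0 m³/s.
With Δt = 1 h = 3600 s, V = ΣQ_DR · Δt = 195.0 × 3600 = 7.02 × 10^5 m³.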